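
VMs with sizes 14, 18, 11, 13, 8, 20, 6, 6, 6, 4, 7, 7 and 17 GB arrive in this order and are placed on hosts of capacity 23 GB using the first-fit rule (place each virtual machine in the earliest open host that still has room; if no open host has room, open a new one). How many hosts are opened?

  14 → host 1 (new)  [load 14/23]
  18 → host 2 (new)  [load 18/23]
  11 → host 3 (new)  [load 11/23]
  13 → host 4 (new)  [load 13/23]
  8 → host 1  [load 22/23]
  20 → host 5 (new)  [load 20/23]
  6 → host 3  [load 17/23]
  6 → host 3  [load 23/23]
  6 → host 4  [load 19/23]
  4 → host 2  [load 22/23]
  7 → host 6 (new)  [load 7/23]
  7 → host 6  [load 14/23]
  17 → host 7 (new)  [load 17/23]
7 hosts opened.

7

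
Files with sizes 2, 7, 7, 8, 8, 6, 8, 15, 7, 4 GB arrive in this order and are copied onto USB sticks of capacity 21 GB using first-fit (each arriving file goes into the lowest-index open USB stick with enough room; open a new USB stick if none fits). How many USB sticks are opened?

4

  2 → USB stick 1 (new)  [load 2/21]
  7 → USB stick 1  [load 9/21]
  7 → USB stick 1  [load 16/21]
  8 → USB stick 2 (new)  [load 8/21]
  8 → USB stick 2  [load 16/21]
  6 → USB stick 3 (new)  [load 6/21]
  8 → USB stick 3  [load 14/21]
  15 → USB stick 4 (new)  [load 15/21]
  7 → USB stick 3  [load 21/21]
  4 → USB stick 1  [load 20/21]
4 USB sticks opened.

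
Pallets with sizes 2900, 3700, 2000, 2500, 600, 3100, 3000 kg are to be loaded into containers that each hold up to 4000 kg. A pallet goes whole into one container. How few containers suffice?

Total = 3700 + 3100 + 3000 + 2900 + 2500 + 2000 + 600 = 17800 kg.
Lower bound: ⌈17800/4000⌉ = 5 containers.
A packing using 6 containers:
  container 1: 3700 = 3700
  container 2: 3100 + 600 = 3700
  container 3: 3000 = 3000
  container 4: 2900 = 2900
  container 5: 2500 = 2500
  container 6: 2000 = 2000
No arrangement into 5 containers stays within capacity, so 6 is optimal.

6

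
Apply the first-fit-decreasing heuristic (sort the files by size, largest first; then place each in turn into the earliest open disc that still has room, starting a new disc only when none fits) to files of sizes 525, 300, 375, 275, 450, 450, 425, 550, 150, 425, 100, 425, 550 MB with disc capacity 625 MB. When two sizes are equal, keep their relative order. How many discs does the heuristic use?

Sorted descending: 550, 550, 525, 450, 450, 425, 425, 425, 375, 300, 275, 150, 100.
  550 → disc 1 (new)  [load 550/625]
  550 → disc 2 (new)  [load 550/625]
  525 → disc 3 (new)  [load 525/625]
  450 → disc 4 (new)  [load 450/625]
  450 → disc 5 (new)  [load 450/625]
  425 → disc 6 (new)  [load 425/625]
  425 → disc 7 (new)  [load 425/625]
  425 → disc 8 (new)  [load 425/625]
  375 → disc 9 (new)  [load 375/625]
  300 → disc 10 (new)  [load 300/625]
  275 → disc 10  [load 575/625]
  150 → disc 4  [load 600/625]
  100 → disc 3  [load 625/625]
10 discs opened.

10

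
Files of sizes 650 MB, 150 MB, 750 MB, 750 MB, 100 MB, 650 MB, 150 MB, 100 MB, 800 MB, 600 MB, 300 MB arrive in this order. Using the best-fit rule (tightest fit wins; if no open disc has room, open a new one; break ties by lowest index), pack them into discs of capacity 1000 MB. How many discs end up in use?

6

  650 → disc 1 (new)  [load 650/1000]
  150 → disc 1  [load 800/1000]
  750 → disc 2 (new)  [load 750/1000]
  750 → disc 3 (new)  [load 750/1000]
  100 → disc 1  [load 900/1000]
  650 → disc 4 (new)  [load 650/1000]
  150 → disc 2  [load 900/1000]
  100 → disc 1  [load 1000/1000]
  800 → disc 5 (new)  [load 800/1000]
  600 → disc 6 (new)  [load 600/1000]
  300 → disc 4  [load 950/1000]
6 discs opened.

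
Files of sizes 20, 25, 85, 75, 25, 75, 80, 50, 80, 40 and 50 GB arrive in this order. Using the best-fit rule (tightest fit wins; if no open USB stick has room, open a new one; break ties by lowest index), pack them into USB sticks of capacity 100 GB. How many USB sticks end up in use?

  20 → USB stick 1 (new)  [load 20/100]
  25 → USB stick 1  [load 45/100]
  85 → USB stick 2 (new)  [load 85/100]
  75 → USB stick 3 (new)  [load 75/100]
  25 → USB stick 3  [load 100/100]
  75 → USB stick 4 (new)  [load 75/100]
  80 → USB stick 5 (new)  [load 80/100]
  50 → USB stick 1  [load 95/100]
  80 → USB stick 6 (new)  [load 80/100]
  40 → USB stick 7 (new)  [load 40/100]
  50 → USB stick 7  [load 90/100]
7 USB sticks opened.

7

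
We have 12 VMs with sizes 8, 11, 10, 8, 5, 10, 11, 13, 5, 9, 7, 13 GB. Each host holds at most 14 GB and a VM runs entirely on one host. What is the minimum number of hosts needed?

10

Total = 13 + 13 + 11 + 11 + 10 + 10 + 9 + 8 + 8 + 7 + 5 + 5 = 110 GB.
Lower bound: ⌈110/14⌉ = 8 hosts.
Also, 9 VMs each exceed 7 GB, and no two of those can share a host, so at least 9 hosts are needed.
A packing using 10 hosts:
  host 1: 13 = 13
  host 2: 13 = 13
  host 3: 11 = 11
  host 4: 11 = 11
  host 5: 10 = 10
  host 6: 10 = 10
  host 7: 9 + 5 = 14
  host 8: 8 + 5 = 13
  host 9: 8 = 8
  host 10: 7 = 7
No arrangement into 9 hosts stays within capacity, so 10 is optimal.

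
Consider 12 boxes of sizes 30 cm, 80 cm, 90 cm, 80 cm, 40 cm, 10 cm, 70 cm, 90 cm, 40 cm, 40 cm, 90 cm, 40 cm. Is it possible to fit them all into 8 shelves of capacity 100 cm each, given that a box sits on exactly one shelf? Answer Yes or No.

Yes

A valid assignment using 8 shelves:
  shelf 1: 90 + 10 = 100
  shelf 2: 90 = 90
  shelf 3: 90 = 90
  shelf 4: 80 = 80
  shelf 5: 80 = 80
  shelf 6: 70 + 30 = 100
  shelf 7: 40 + 40 = 80
  shelf 8: 40 + 40 = 80
Every load is within 100 cm, so 8 shelves suffice.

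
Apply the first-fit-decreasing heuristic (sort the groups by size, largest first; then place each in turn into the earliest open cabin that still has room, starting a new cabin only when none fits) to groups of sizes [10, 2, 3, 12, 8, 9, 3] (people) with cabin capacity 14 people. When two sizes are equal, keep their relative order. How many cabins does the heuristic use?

Sorted descending: 12, 10, 9, 8, 3, 3, 2.
  12 → cabin 1 (new)  [load 12/14]
  10 → cabin 2 (new)  [load 10/14]
  9 → cabin 3 (new)  [load 9/14]
  8 → cabin 4 (new)  [load 8/14]
  3 → cabin 2  [load 13/14]
  3 → cabin 3  [load 12/14]
  2 → cabin 1  [load 14/14]
4 cabins opened.

4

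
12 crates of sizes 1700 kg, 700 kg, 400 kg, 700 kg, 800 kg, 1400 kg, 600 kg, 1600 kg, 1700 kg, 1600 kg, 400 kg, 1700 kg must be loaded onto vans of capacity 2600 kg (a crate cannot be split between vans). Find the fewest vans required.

6

Total = 1700 + 1700 + 1700 + 1600 + 1600 + 1400 + 800 + 700 + 700 + 600 + 400 + 400 = 13300 kg.
Lower bound: ⌈13300/2600⌉ = 6 vans.
A packing using 6 vans:
  van 1: 1700 + 800 = 2500
  van 2: 1700 + 700 = 2400
  van 3: 1700 + 700 = 2400
  van 4: 1600 + 600 + 400 = 2600
  van 5: 1600 + 400 = 2000
  van 6: 1400 = 1400
This matches the lower bound, so 6 is optimal.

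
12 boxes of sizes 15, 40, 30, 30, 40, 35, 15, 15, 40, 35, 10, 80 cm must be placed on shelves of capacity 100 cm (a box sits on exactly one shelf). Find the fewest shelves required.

4

Total = 80 + 40 + 40 + 40 + 35 + 35 + 30 + 30 + 15 + 15 + 15 + 10 = 385 cm.
Lower bound: ⌈385/100⌉ = 4 shelves.
A packing using 4 shelves:
  shelf 1: 80 + 15 = 95
  shelf 2: 40 + 40 + 15 = 95
  shelf 3: 40 + 35 + 15 + 10 = 100
  shelf 4: 35 + 30 + 30 = 95
This matches the lower bound, so 4 is optimal.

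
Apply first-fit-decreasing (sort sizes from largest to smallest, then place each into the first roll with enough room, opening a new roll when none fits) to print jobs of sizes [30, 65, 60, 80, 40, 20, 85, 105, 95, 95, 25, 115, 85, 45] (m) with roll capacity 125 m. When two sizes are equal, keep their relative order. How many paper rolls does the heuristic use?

Sorted descending: 115, 105, 95, 95, 85, 85, 80, 65, 60, 45, 40, 30, 25, 20.
  115 → roll 1 (new)  [load 115/125]
  105 → roll 2 (new)  [load 105/125]
  95 → roll 3 (new)  [load 95/125]
  95 → roll 4 (new)  [load 95/125]
  85 → roll 5 (new)  [load 85/125]
  85 → roll 6 (new)  [load 85/125]
  80 → roll 7 (new)  [load 80/125]
  65 → roll 8 (new)  [load 65/125]
  60 → roll 8  [load 125/125]
  45 → roll 7  [load 125/125]
  40 → roll 5  [load 125/125]
  30 → roll 3  [load 125/125]
  25 → roll 4  [load 120/125]
  20 → roll 2  [load 125/125]
8 paper rolls opened.

8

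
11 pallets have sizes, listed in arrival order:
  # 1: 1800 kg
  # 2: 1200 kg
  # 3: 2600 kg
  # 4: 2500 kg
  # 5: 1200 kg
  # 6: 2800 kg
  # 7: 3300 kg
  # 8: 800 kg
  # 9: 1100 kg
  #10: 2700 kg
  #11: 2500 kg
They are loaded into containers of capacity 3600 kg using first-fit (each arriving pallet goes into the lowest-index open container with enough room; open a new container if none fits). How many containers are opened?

  1800 → container 1 (new)  [load 1800/3600]
  1200 → container 1  [load 3000/3600]
  2600 → container 2 (new)  [load 2600/3600]
  2500 → container 3 (new)  [load 2500/3600]
  1200 → container 4 (new)  [load 1200/3600]
  2800 → container 5 (new)  [load 2800/3600]
  3300 → container 6 (new)  [load 3300/3600]
  800 → container 2  [load 3400/3600]
  1100 → container 3  [load 3600/3600]
  2700 → container 7 (new)  [load 2700/3600]
  2500 → container 8 (new)  [load 2500/3600]
8 containers opened.

8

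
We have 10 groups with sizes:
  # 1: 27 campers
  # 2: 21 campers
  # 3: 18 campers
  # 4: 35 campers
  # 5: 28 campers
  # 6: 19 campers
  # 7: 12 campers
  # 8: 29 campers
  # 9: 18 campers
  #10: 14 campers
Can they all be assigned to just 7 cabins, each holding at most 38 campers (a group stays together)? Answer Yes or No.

A valid assignment using 7 cabins:
  cabin 1: 35 = 35
  cabin 2: 29 = 29
  cabin 3: 28 = 28
  cabin 4: 27 = 27
  cabin 5: 21 + 14 = 35
  cabin 6: 19 + 18 = 37
  cabin 7: 18 + 12 = 30
Every load is within 38 campers, so 7 cabins suffice.

Yes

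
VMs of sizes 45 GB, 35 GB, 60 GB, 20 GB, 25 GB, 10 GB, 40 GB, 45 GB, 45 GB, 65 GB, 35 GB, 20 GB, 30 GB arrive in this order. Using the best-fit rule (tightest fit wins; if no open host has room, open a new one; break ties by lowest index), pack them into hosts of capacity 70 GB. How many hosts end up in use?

8

  45 → host 1 (new)  [load 45/70]
  35 → host 2 (new)  [load 35/70]
  60 → host 3 (new)  [load 60/70]
  20 → host 1  [load 65/70]
  25 → host 2  [load 60/70]
  10 → host 2  [load 70/70]
  40 → host 4 (new)  [load 40/70]
  45 → host 5 (new)  [load 45/70]
  45 → host 6 (new)  [load 45/70]
  65 → host 7 (new)  [load 65/70]
  35 → host 8 (new)  [load 35/70]
  20 → host 5  [load 65/70]
  30 → host 4  [load 70/70]
8 hosts opened.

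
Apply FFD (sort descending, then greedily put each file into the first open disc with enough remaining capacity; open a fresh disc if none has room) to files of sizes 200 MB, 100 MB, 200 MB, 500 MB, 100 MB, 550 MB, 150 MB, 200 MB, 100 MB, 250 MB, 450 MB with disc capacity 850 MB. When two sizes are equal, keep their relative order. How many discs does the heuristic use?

4

Sorted descending: 550, 500, 450, 250, 200, 200, 200, 150, 100, 100, 100.
  550 → disc 1 (new)  [load 550/850]
  500 → disc 2 (new)  [load 500/850]
  450 → disc 3 (new)  [load 450/850]
  250 → disc 1  [load 800/850]
  200 → disc 2  [load 700/850]
  200 → disc 3  [load 650/850]
  200 → disc 3  [load 850/850]
  150 → disc 2  [load 850/850]
  100 → disc 4 (new)  [load 100/850]
  100 → disc 4  [load 200/850]
  100 → disc 4  [load 300/850]
4 discs opened.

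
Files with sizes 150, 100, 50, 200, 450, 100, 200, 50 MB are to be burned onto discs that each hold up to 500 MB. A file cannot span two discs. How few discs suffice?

Total = 450 + 200 + 200 + 150 + 100 + 100 + 50 + 50 = 1300 MB.
Lower bound: ⌈1300/500⌉ = 3 discs.
A packing using 3 discs:
  disc 1: 450 + 50 = 500
  disc 2: 200 + 200 + 100 = 500
  disc 3: 150 + 100 + 50 = 300
This matches the lower bound, so 3 is optimal.

3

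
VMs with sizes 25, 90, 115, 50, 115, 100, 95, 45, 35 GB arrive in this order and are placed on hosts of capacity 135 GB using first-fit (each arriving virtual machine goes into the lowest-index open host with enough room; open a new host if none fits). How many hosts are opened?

6

  25 → host 1 (new)  [load 25/135]
  90 → host 1  [load 115/135]
  115 → host 2 (new)  [load 115/135]
  50 → host 3 (new)  [load 50/135]
  115 → host 4 (new)  [load 115/135]
  100 → host 5 (new)  [load 100/135]
  95 → host 6 (new)  [load 95/135]
  45 → host 3  [load 95/135]
  35 → host 3  [load 130/135]
6 hosts opened.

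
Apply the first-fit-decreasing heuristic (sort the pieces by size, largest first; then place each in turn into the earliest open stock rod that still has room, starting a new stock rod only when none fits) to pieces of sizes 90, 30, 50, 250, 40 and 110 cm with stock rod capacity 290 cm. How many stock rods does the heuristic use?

Sorted descending: 250, 110, 90, 50, 40, 30.
  250 → stock rod 1 (new)  [load 250/290]
  110 → stock rod 2 (new)  [load 110/290]
  90 → stock rod 2  [load 200/290]
  50 → stock rod 2  [load 250/290]
  40 → stock rod 1  [load 290/290]
  30 → stock rod 2  [load 280/290]
2 stock rods opened.

2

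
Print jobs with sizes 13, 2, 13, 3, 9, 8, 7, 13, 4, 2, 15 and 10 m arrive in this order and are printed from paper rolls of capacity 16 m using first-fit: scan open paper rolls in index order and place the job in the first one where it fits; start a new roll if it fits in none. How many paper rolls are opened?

7

  13 → roll 1 (new)  [load 13/16]
  2 → roll 1  [load 15/16]
  13 → roll 2 (new)  [load 13/16]
  3 → roll 2  [load 16/16]
  9 → roll 3 (new)  [load 9/16]
  8 → roll 4 (new)  [load 8/16]
  7 → roll 3  [load 16/16]
  13 → roll 5 (new)  [load 13/16]
  4 → roll 4  [load 12/16]
  2 → roll 4  [load 14/16]
  15 → roll 6 (new)  [load 15/16]
  10 → roll 7 (new)  [load 10/16]
7 paper rolls opened.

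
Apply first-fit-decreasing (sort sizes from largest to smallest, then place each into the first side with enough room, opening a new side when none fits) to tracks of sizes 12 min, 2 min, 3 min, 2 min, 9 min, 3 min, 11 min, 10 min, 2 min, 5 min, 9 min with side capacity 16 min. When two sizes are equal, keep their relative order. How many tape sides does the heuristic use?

Sorted descending: 12, 11, 10, 9, 9, 5, 3, 3, 2, 2, 2.
  12 → side 1 (new)  [load 12/16]
  11 → side 2 (new)  [load 11/16]
  10 → side 3 (new)  [load 10/16]
  9 → side 4 (new)  [load 9/16]
  9 → side 5 (new)  [load 9/16]
  5 → side 2  [load 16/16]
  3 → side 1  [load 15/16]
  3 → side 3  [load 13/16]
  2 → side 3  [load 15/16]
  2 → side 4  [load 11/16]
  2 → side 4  [load 13/16]
5 tape sides opened.

5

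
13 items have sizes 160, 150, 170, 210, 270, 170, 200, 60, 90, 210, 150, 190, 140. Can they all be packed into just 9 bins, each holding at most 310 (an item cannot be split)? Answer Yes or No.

A valid assignment using 9 bins:
  bin 1: 270 = 270
  bin 2: 210 + 90 = 300
  bin 3: 210 + 60 = 270
  bin 4: 200 = 200
  bin 5: 190 = 190
  bin 6: 170 + 140 = 310
  bin 7: 170 = 170
  bin 8: 160 + 150 = 310
  bin 9: 150 = 150
Every load is within 310, so 9 bins suffice.

Yes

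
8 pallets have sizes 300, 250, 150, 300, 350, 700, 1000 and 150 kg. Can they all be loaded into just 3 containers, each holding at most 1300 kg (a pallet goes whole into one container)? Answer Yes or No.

A valid assignment using 3 containers:
  container 1: 1000 + 300 = 1300
  container 2: 700 + 350 + 250 = 1300
  container 3: 300 + 150 + 150 = 600
Every load is within 1300 kg, so 3 containers suffice.

Yes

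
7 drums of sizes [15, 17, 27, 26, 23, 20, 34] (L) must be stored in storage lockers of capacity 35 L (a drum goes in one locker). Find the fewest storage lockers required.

Total = 34 + 27 + 26 + 23 + 20 + 17 + 15 = 162 L.
Lower bound: ⌈162/35⌉ = 5 storage lockers.
A packing using 6 storage lockers:
  locker 1: 34 = 34
  locker 2: 27 = 27
  locker 3: 26 = 26
  locker 4: 23 = 23
  locker 5: 20 + 15 = 35
  locker 6: 17 = 17
No arrangement into 5 storage lockers stays within capacity, so 6 is optimal.

6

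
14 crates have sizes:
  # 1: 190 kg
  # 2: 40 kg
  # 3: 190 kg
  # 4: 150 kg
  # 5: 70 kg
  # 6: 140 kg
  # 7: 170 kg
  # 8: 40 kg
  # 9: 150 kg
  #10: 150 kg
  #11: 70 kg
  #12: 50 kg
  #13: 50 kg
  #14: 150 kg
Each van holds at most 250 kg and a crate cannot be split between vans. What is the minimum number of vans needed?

Total = 190 + 190 + 170 + 150 + 150 + 150 + 150 + 140 + 70 + 70 + 50 + 50 + 40 + 40 = 1610 kg.
Lower bound: ⌈1610/250⌉ = 7 vans.
Also, 8 crates each exceed 125 kg, and no two of those can share a van, so at least 8 vans are needed.
A packing using 8 vans:
  van 1: 190 + 50 = 240
  van 2: 190 + 50 = 240
  van 3: 170 + 70 = 240
  van 4: 150 + 70 = 220
  van 5: 150 + 40 + 40 = 230
  van 6: 150 = 150
  van 7: 150 = 150
  van 8: 140 = 140
This matches the lower bound, so 8 is optimal.

8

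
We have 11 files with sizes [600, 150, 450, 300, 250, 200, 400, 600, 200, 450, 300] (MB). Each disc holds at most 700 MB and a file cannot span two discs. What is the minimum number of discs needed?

Total = 600 + 600 + 450 + 450 + 400 + 300 + 300 + 250 + 200 + 200 + 150 = 3900 MB.
Lower bound: ⌈3900/700⌉ = 6 discs.
A packing using 6 discs:
  disc 1: 600 = 600
  disc 2: 600 = 600
  disc 3: 450 + 250 = 700
  disc 4: 450 + 200 = 650
  disc 5: 400 + 300 = 700
  disc 6: 300 + 200 + 150 = 650
This matches the lower bound, so 6 is optimal.

6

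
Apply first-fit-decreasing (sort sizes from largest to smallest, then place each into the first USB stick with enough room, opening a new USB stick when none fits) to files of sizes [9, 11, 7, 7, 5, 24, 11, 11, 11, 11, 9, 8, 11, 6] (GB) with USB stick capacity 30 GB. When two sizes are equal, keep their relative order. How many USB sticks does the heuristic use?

5

Sorted descending: 24, 11, 11, 11, 11, 11, 11, 9, 9, 8, 7, 7, 6, 5.
  24 → USB stick 1 (new)  [load 24/30]
  11 → USB stick 2 (new)  [load 11/30]
  11 → USB stick 2  [load 22/30]
  11 → USB stick 3 (new)  [load 11/30]
  11 → USB stick 3  [load 22/30]
  11 → USB stick 4 (new)  [load 11/30]
  11 → USB stick 4  [load 22/30]
  9 → USB stick 5 (new)  [load 9/30]
  9 → USB stick 5  [load 18/30]
  8 → USB stick 2  [load 30/30]
  7 → USB stick 3  [load 29/30]
  7 → USB stick 4  [load 29/30]
  6 → USB stick 1  [load 30/30]
  5 → USB stick 5  [load 23/30]
5 USB sticks opened.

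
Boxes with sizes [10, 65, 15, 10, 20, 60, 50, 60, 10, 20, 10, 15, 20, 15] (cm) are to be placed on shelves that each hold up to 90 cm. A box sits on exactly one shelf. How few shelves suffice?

Total = 65 + 60 + 60 + 50 + 20 + 20 + 20 + 15 + 15 + 15 + 10 + 10 + 10 + 10 = 380 cm.
Lower bound: ⌈380/90⌉ = 5 shelves.
A packing using 5 shelves:
  shelf 1: 65 + 20 = 85
  shelf 2: 60 + 20 + 10 = 90
  shelf 3: 60 + 20 + 10 = 90
  shelf 4: 50 + 15 + 15 + 10 = 90
  shelf 5: 15 + 10 = 25
This matches the lower bound, so 5 is optimal.

5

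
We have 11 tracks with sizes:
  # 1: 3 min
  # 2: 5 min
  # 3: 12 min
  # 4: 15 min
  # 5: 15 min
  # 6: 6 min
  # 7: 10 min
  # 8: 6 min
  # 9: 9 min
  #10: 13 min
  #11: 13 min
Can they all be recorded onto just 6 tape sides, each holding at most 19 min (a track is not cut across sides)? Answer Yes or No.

A valid assignment using 6 tape sides:
  side 1: 15 + 3 = 18
  side 2: 15 = 15
  side 3: 13 + 6 = 19
  side 4: 13 + 6 = 19
  side 5: 12 + 5 = 17
  side 6: 10 + 9 = 19
Every load is within 19 min, so 6 tape sides suffice.

Yes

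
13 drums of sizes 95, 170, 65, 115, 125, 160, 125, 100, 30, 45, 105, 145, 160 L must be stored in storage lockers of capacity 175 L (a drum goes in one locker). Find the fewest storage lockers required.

10

Total = 170 + 160 + 160 + 145 + 125 + 125 + 115 + 105 + 100 + 95 + 65 + 45 + 30 = 1440 L.
Lower bound: ⌈1440/175⌉ = 9 storage lockers.
Also, 10 drums each exceed 175/2 L, and no two of those can share a locker, so at least 10 storage lockers are needed.
A packing using 10 storage lockers:
  locker 1: 170 = 170
  locker 2: 160 = 160
  locker 3: 160 = 160
  locker 4: 145 + 30 = 175
  locker 5: 125 + 45 = 170
  locker 6: 125 = 125
  locker 7: 115 = 115
  locker 8: 105 + 65 = 170
  locker 9: 100 = 100
  locker 10: 95 = 95
This matches the lower bound, so 10 is optimal.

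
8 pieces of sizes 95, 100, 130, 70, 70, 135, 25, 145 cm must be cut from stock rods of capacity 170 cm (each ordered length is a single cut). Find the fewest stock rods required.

Total = 145 + 135 + 130 + 100 + 95 + 70 + 70 + 25 = 770 cm.
Lower bound: ⌈770/170⌉ = 5 stock rods.
A packing using 5 stock rods:
  stock rod 1: 145 + 25 = 170
  stock rod 2: 135 = 135
  stock rod 3: 130 = 130
  stock rod 4: 100 + 70 = 170
  stock rod 5: 95 + 70 = 165
This matches the lower bound, so 5 is optimal.

5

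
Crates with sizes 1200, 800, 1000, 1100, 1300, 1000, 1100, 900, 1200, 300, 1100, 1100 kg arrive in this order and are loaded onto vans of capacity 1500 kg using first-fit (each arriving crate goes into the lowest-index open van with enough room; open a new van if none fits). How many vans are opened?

  1200 → van 1 (new)  [load 1200/1500]
  800 → van 2 (new)  [load 800/1500]
  1000 → van 3 (new)  [load 1000/1500]
  1100 → van 4 (new)  [load 1100/1500]
  1300 → van 5 (new)  [load 1300/1500]
  1000 → van 6 (new)  [load 1000/1500]
  1100 → van 7 (new)  [load 1100/1500]
  900 → van 8 (new)  [load 900/1500]
  1200 → van 9 (new)  [load 1200/1500]
  300 → van 1  [load 1500/1500]
  1100 → van 10 (new)  [load 1100/1500]
  1100 → van 11 (new)  [load 1100/1500]
11 vans opened.

11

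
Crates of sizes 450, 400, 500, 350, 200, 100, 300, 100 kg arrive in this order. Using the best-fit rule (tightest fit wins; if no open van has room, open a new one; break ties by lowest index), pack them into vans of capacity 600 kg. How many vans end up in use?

  450 → van 1 (new)  [load 450/600]
  400 → van 2 (new)  [load 400/600]
  500 → van 3 (new)  [load 500/600]
  350 → van 4 (new)  [load 350/600]
  200 → van 2  [load 600/600]
  100 → van 3  [load 600/600]
  300 → van 5 (new)  [load 300/600]
  100 → van 1  [load 550/600]
5 vans opened.

5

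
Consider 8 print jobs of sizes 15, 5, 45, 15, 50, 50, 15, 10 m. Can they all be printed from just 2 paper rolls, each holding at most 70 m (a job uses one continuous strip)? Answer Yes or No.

No

Total = 205 m; ⌈205/70⌉ = 3.
At least 3 paper rolls are required, but only 2 are allowed.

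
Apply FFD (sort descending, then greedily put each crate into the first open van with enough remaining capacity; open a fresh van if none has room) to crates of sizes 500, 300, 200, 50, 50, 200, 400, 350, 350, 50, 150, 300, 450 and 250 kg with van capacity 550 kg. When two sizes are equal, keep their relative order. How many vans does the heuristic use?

7

Sorted descending: 500, 450, 400, 350, 350, 300, 300, 250, 200, 200, 150, 50, 50, 50.
  500 → van 1 (new)  [load 500/550]
  450 → van 2 (new)  [load 450/550]
  400 → van 3 (new)  [load 400/550]
  350 → van 4 (new)  [load 350/550]
  350 → van 5 (new)  [load 350/550]
  300 → van 6 (new)  [load 300/550]
  300 → van 7 (new)  [load 300/550]
  250 → van 6  [load 550/550]
  200 → van 4  [load 550/550]
  200 → van 5  [load 550/550]
  150 → van 3  [load 550/550]
  50 → van 1  [load 550/550]
  50 → van 2  [load 500/550]
  50 → van 2  [load 550/550]
7 vans opened.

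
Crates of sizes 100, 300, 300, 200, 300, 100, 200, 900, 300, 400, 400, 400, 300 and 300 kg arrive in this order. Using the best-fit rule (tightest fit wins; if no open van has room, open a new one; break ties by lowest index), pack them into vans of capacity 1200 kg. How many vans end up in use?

  100 → van 1 (new)  [load 100/1200]
  300 → van 1  [load 400/1200]
  300 → van 1  [load 700/1200]
  200 → van 1  [load 900/1200]
  300 → van 1  [load 1200/1200]
  100 → van 2 (new)  [load 100/1200]
  200 → van 2  [load 300/1200]
  900 → van 2  [load 1200/1200]
  300 → van 3 (new)  [load 300/1200]
  400 → van 3  [load 700/1200]
  400 → van 3  [load 1100/1200]
  400 → van 4 (new)  [load 400/1200]
  300 → van 4  [load 700/1200]
  300 → van 4  [load 1000/1200]
4 vans opened.

4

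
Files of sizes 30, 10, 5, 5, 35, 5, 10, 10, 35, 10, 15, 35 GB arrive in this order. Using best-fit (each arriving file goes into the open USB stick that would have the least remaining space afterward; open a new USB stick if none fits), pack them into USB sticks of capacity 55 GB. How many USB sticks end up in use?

  30 → USB stick 1 (new)  [load 30/55]
  10 → USB stick 1  [load 40/55]
  5 → USB stick 1  [load 45/55]
  5 → USB stick 1  [load 50/55]
  35 → USB stick 2 (new)  [load 35/55]
  5 → USB stick 1  [load 55/55]
  10 → USB stick 2  [load 45/55]
  10 → USB stick 2  [load 55/55]
  35 → USB stick 3 (new)  [load 35/55]
  10 → USB stick 3  [load 45/55]
  15 → USB stick 4 (new)  [load 15/55]
  35 → USB stick 4  [load 50/55]
4 USB sticks opened.

4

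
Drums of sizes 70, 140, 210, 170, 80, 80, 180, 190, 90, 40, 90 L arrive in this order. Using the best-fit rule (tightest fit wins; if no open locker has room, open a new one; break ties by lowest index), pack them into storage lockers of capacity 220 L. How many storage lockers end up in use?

7

  70 → locker 1 (new)  [load 70/220]
  140 → locker 1  [load 210/220]
  210 → locker 2 (new)  [load 210/220]
  170 → locker 3 (new)  [load 170/220]
  80 → locker 4 (new)  [load 80/220]
  80 → locker 4  [load 160/220]
  180 → locker 5 (new)  [load 180/220]
  190 → locker 6 (new)  [load 190/220]
  90 → locker 7 (new)  [load 90/220]
  40 → locker 5  [load 220/220]
  90 → locker 7  [load 180/220]
7 storage lockers opened.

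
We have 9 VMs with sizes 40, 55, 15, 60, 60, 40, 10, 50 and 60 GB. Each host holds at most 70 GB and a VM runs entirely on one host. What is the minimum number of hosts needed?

7

Total = 60 + 60 + 60 + 55 + 50 + 40 + 40 + 15 + 10 = 390 GB.
Lower bound: ⌈390/70⌉ = 6 hosts.
Also, 7 VMs each exceed 35 GB, and no two of those can share a host, so at least 7 hosts are needed.
A packing using 7 hosts:
  host 1: 60 + 10 = 70
  host 2: 60 = 60
  host 3: 60 = 60
  host 4: 55 + 15 = 70
  host 5: 50 = 50
  host 6: 40 = 40
  host 7: 40 = 40
This matches the lower bound, so 7 is optimal.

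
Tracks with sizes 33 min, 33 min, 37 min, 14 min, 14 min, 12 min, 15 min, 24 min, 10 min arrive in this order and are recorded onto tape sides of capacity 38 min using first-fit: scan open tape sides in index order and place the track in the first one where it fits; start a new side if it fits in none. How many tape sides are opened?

6

  33 → side 1 (new)  [load 33/38]
  33 → side 2 (new)  [load 33/38]
  37 → side 3 (new)  [load 37/38]
  14 → side 4 (new)  [load 14/38]
  14 → side 4  [load 28/38]
  12 → side 5 (new)  [load 12/38]
  15 → side 5  [load 27/38]
  24 → side 6 (new)  [load 24/38]
  10 → side 4  [load 38/38]
6 tape sides opened.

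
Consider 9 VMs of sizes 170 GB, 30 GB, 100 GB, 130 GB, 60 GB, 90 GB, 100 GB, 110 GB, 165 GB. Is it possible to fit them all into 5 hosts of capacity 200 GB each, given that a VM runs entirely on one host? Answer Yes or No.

Yes

A valid assignment using 5 hosts:
  host 1: 170 + 30 = 200
  host 2: 165 = 165
  host 3: 130 + 60 = 190
  host 4: 110 + 90 = 200
  host 5: 100 + 100 = 200
Every load is within 200 GB, so 5 hosts suffice.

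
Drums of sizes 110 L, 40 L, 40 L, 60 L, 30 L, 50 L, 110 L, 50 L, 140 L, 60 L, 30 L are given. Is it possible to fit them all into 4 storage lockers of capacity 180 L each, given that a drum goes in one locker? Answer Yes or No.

No

Total = 720 L; ⌈720/180⌉ = 4.
The bound of 4 does not rule out 4, but exhaustive search shows no assignment into 4 storage lockers of capacity 180 L exists — the minimum is 5.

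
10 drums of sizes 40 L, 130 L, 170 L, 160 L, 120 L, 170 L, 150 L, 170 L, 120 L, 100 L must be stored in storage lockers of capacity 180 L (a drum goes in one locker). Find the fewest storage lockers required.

9

Total = 170 + 170 + 170 + 160 + 150 + 130 + 120 + 120 + 100 + 40 = 1330 L.
Lower bound: ⌈1330/180⌉ = 8 storage lockers.
Also, 9 drums each exceed 90 L, and no two of those can share a locker, so at least 9 storage lockers are needed.
A packing using 9 storage lockers:
  locker 1: 170 = 170
  locker 2: 170 = 170
  locker 3: 170 = 170
  locker 4: 160 = 160
  locker 5: 150 = 150
  locker 6: 130 + 40 = 170
  locker 7: 120 = 120
  locker 8: 120 = 120
  locker 9: 100 = 100
This matches the lower bound, so 9 is optimal.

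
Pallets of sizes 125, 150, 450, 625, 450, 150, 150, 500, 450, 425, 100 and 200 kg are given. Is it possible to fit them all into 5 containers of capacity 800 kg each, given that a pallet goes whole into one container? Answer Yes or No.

Total = 3775 kg; ⌈3775/800⌉ = 5.
6 pallets each exceed half the capacity and cannot share a container, forcing at least 6 containers.
At least 6 containers are required, but only 5 are allowed.

No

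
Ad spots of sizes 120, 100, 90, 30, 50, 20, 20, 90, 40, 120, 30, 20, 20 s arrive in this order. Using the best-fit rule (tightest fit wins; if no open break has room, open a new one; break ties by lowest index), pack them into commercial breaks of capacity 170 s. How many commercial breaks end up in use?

5

  120 → break 1 (new)  [load 120/170]
  100 → break 2 (new)  [load 100/170]
  90 → break 3 (new)  [load 90/170]
  30 → break 1  [load 150/170]
  50 → break 2  [load 150/170]
  20 → break 1  [load 170/170]
  20 → break 2  [load 170/170]
  90 → break 4 (new)  [load 90/170]
  40 → break 3  [load 130/170]
  120 → break 5 (new)  [load 120/170]
  30 → break 3  [load 160/170]
  20 → break 5  [load 140/170]
  20 → break 5  [load 160/170]
5 commercial breaks opened.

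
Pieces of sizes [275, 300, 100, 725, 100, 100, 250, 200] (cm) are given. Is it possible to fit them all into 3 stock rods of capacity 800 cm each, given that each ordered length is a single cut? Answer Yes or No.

A valid assignment using 3 stock rods:
  stock rod 1: 725 = 725
  stock rod 2: 300 + 275 + 200 = 775
  stock rod 3: 250 + 100 + 100 + 100 = 550
Every load is within 800 cm, so 3 stock rods suffice.

Yes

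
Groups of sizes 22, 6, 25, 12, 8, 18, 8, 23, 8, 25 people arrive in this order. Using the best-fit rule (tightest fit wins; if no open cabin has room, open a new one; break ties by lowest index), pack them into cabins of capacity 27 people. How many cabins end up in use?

  22 → cabin 1 (new)  [load 22/27]
  6 → cabin 2 (new)  [load 6/27]
  25 → cabin 3 (new)  [load 25/27]
  12 → cabin 2  [load 18/27]
  8 → cabin 2  [load 26/27]
  18 → cabin 4 (new)  [load 18/27]
  8 → cabin 4  [load 26/27]
  23 → cabin 5 (new)  [load 23/27]
  8 → cabin 6 (new)  [load 8/27]
  25 → cabin 7 (new)  [load 25/27]
7 cabins opened.

7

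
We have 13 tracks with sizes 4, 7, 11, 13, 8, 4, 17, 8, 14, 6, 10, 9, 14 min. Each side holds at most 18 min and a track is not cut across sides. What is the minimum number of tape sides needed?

8

Total = 17 + 14 + 14 + 13 + 11 + 10 + 9 + 8 + 8 + 7 + 6 + 4 + 4 = 125 min.
Lower bound: ⌈125/18⌉ = 7 tape sides.
A packing using 8 tape sides:
  side 1: 17 = 17
  side 2: 14 + 4 = 18
  side 3: 14 + 4 = 18
  side 4: 13 = 13
  side 5: 11 + 7 = 18
  side 6: 10 + 8 = 18
  side 7: 9 + 8 = 17
  side 8: 6 = 6
No arrangement into 7 tape sides stays within capacity, so 8 is optimal.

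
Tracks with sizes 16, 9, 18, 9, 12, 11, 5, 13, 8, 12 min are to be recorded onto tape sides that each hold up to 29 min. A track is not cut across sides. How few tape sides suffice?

4

Total = 18 + 16 + 13 + 12 + 12 + 11 + 9 + 9 + 8 + 5 = 113 min.
Lower bound: ⌈113/29⌉ = 4 tape sides.
A packing using 4 tape sides:
  side 1: 18 + 11 = 29
  side 2: 16 + 13 = 29
  side 3: 12 + 12 + 5 = 29
  side 4: 9 + 9 + 8 = 26
This matches the lower bound, so 4 is optimal.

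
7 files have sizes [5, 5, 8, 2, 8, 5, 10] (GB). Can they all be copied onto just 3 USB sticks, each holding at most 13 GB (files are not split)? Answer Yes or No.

No

Total = 43 GB; ⌈43/13⌉ = 4.
At least 4 USB sticks are required, but only 3 are allowed.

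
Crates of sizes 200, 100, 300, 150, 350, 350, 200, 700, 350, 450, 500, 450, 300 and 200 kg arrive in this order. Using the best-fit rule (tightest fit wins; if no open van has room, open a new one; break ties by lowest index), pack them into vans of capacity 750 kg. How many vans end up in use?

7

  200 → van 1 (new)  [load 200/750]
  100 → van 1  [load 300/750]
  300 → van 1  [load 600/750]
  150 → van 1  [load 750/750]
  350 → van 2 (new)  [load 350/750]
  350 → van 2  [load 700/750]
  200 → van 3 (new)  [load 200/750]
  700 → van 4 (new)  [load 700/750]
  350 → van 3  [load 550/750]
  450 → van 5 (new)  [load 450/750]
  500 → van 6 (new)  [load 500/750]
  450 → van 7 (new)  [load 450/750]
  300 → van 5  [load 750/750]
  200 → van 3  [load 750/750]
7 vans opened.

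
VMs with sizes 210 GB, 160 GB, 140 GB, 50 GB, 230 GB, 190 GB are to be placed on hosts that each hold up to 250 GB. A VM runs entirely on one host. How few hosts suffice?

Total = 230 + 210 + 190 + 160 + 140 + 50 = 980 GB.
Lower bound: ⌈980/250⌉ = 4 hosts.
Also, 5 VMs each exceed 125 GB, and no two of those can share a host, so at least 5 hosts are needed.
A packing using 5 hosts:
  host 1: 230 = 230
  host 2: 210 = 210
  host 3: 190 + 50 = 240
  host 4: 160 = 160
  host 5: 140 = 140
This matches the lower bound, so 5 is optimal.

5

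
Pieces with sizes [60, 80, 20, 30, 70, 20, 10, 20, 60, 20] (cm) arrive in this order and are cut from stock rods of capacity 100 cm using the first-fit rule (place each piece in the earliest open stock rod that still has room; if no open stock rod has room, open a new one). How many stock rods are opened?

  60 → stock rod 1 (new)  [load 60/100]
  80 → stock rod 2 (new)  [load 80/100]
  20 → stock rod 1  [load 80/100]
  30 → stock rod 3 (new)  [load 30/100]
  70 → stock rod 3  [load 100/100]
  20 → stock rod 1  [load 100/100]
  10 → stock rod 2  [load 90/100]
  20 → stock rod 4 (new)  [load 20/100]
  60 → stock rod 4  [load 80/100]
  20 → stock rod 4  [load 100/100]
4 stock rods opened.

4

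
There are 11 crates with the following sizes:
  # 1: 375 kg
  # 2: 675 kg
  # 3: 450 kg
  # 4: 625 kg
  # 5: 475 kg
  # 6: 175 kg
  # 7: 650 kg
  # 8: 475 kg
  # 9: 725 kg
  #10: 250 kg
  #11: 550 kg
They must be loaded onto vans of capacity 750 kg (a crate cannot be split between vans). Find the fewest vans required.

9

Total = 725 + 675 + 650 + 625 + 550 + 475 + 475 + 450 + 375 + 250 + 175 = 5425 kg.
Lower bound: ⌈5425/750⌉ = 8 vans.
A packing using 9 vans:
  van 1: 725 = 725
  van 2: 675 = 675
  van 3: 650 = 650
  van 4: 625 = 625
  van 5: 550 + 175 = 725
  van 6: 475 + 250 = 725
  van 7: 475 = 475
  van 8: 450 = 450
  van 9: 375 = 375
No arrangement into 8 vans stays within capacity, so 9 is optimal.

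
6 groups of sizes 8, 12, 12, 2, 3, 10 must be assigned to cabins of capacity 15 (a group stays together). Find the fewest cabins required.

Total = 12 + 12 + 10 + 8 + 3 + 2 = 47.
Lower bound: ⌈47/15⌉ = 4 cabins.
A packing using 4 cabins:
  cabin 1: 12 + 3 = 15
  cabin 2: 12 + 2 = 14
  cabin 3: 10 = 10
  cabin 4: 8 = 8
This matches the lower bound, so 4 is optimal.

4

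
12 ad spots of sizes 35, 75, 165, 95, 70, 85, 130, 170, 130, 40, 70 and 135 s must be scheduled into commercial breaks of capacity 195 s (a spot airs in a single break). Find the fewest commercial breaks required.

8

Total = 170 + 165 + 135 + 130 + 130 + 95 + 85 + 75 + 70 + 70 + 40 + 35 = 1200 s.
Lower bound: ⌈1200/195⌉ = 7 commercial breaks.
A packing using 8 commercial breaks:
  break 1: 170 = 170
  break 2: 165 = 165
  break 3: 135 + 40 = 175
  break 4: 130 + 35 = 165
  break 5: 130 = 130
  break 6: 95 + 85 = 180
  break 7: 75 + 70 = 145
  break 8: 70 = 70
No arrangement into 7 commercial breaks stays within capacity, so 8 is optimal.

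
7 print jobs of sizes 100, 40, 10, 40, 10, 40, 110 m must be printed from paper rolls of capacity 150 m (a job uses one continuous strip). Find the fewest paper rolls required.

3

Total = 110 + 100 + 40 + 40 + 40 + 10 + 10 = 350 m.
Lower bound: ⌈350/150⌉ = 3 paper rolls.
A packing using 3 paper rolls:
  roll 1: 110 + 40 = 150
  roll 2: 100 + 40 + 10 = 150
  roll 3: 40 + 10 = 50
This matches the lower bound, so 3 is optimal.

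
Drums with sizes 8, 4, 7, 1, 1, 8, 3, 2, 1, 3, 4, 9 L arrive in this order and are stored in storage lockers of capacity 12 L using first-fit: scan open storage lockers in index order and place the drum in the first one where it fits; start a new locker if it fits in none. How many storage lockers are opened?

5

  8 → locker 1 (new)  [load 8/12]
  4 → locker 1  [load 12/12]
  7 → locker 2 (new)  [load 7/12]
  1 → locker 2  [load 8/12]
  1 → locker 2  [load 9/12]
  8 → locker 3 (new)  [load 8/12]
  3 → locker 2  [load 12/12]
  2 → locker 3  [load 10/12]
  1 → locker 3  [load 11/12]
  3 → locker 4 (new)  [load 3/12]
  4 → locker 4  [load 7/12]
  9 → locker 5 (new)  [load 9/12]
5 storage lockers opened.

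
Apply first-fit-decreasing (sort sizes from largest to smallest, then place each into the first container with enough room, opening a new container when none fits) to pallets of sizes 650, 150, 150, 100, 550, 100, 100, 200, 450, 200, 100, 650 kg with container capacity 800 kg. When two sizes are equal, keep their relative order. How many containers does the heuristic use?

5

Sorted descending: 650, 650, 550, 450, 200, 200, 150, 150, 100, 100, 100, 100.
  650 → container 1 (new)  [load 650/800]
  650 → container 2 (new)  [load 650/800]
  550 → container 3 (new)  [load 550/800]
  450 → container 4 (new)  [load 450/800]
  200 → container 3  [load 750/800]
  200 → container 4  [load 650/800]
  150 → container 1  [load 800/800]
  150 → container 2  [load 800/800]
  100 → container 4  [load 750/800]
  100 → container 5 (new)  [load 100/800]
  100 → container 5  [load 200/800]
  100 → container 5  [load 300/800]
5 containers opened.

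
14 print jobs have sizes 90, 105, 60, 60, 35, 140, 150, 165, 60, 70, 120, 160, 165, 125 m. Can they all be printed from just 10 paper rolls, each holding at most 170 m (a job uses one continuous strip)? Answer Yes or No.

Yes

A valid assignment using 10 paper rolls:
  roll 1: 165 = 165
  roll 2: 165 = 165
  roll 3: 160 = 160
  roll 4: 150 = 150
  roll 5: 140 = 140
  roll 6: 125 + 35 = 160
  roll 7: 120 = 120
  roll 8: 105 + 60 = 165
  roll 9: 90 + 70 = 160
  roll 10: 60 + 60 = 120
Every load is within 170 m, so 10 paper rolls suffice.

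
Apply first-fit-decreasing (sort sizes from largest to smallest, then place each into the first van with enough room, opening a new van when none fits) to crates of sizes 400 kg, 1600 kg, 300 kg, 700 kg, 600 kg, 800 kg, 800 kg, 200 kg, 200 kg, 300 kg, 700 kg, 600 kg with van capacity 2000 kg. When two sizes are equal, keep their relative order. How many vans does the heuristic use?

4

Sorted descending: 1600, 800, 800, 700, 700, 600, 600, 400, 300, 300, 200, 200.
  1600 → van 1 (new)  [load 1600/2000]
  800 → van 2 (new)  [load 800/2000]
  800 → van 2  [load 1600/2000]
  700 → van 3 (new)  [load 700/2000]
  700 → van 3  [load 1400/2000]
  600 → van 3  [load 2000/2000]
  600 → van 4 (new)  [load 600/2000]
  400 → van 1  [load 2000/2000]
  300 → van 2  [load 1900/2000]
  300 → van 4  [load 900/2000]
  200 → van 4  [load 1100/2000]
  200 → van 4  [load 1300/2000]
4 vans opened.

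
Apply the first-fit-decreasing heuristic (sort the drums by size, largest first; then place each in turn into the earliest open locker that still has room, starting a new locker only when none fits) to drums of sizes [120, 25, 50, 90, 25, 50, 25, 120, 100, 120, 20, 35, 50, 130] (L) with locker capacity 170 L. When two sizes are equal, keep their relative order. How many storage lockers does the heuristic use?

6

Sorted descending: 130, 120, 120, 120, 100, 90, 50, 50, 50, 35, 25, 25, 25, 20.
  130 → locker 1 (new)  [load 130/170]
  120 → locker 2 (new)  [load 120/170]
  120 → locker 3 (new)  [load 120/170]
  120 → locker 4 (new)  [load 120/170]
  100 → locker 5 (new)  [load 100/170]
  90 → locker 6 (new)  [load 90/170]
  50 → locker 2  [load 170/170]
  50 → locker 3  [load 170/170]
  50 → locker 4  [load 170/170]
  35 → locker 1  [load 165/170]
  25 → locker 5  [load 125/170]
  25 → locker 5  [load 150/170]
  25 → locker 6  [load 115/170]
  20 → locker 5  [load 170/170]
6 storage lockers opened.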